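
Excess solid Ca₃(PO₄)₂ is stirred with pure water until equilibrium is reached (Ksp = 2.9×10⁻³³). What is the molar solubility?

Ca₃(PO₄)₂(s) ⇌ 3 Ca²⁺(aq) + 2 PO₄³⁻(aq)
Call the molar solubility s, so that [Ca²⁺] = 3s and [PO₄³⁻] = 2s.
Ksp = [Ca²⁺]^3[PO₄³⁻]^2 = (3s)^3 · (2s)^2 = 108s^5
108s^5 = 2.9×10⁻³³  ⇒  s^5 = 2.7×10⁻³⁵
s = 1.2×10⁻⁷ mol/L

1.2×10⁻⁷ M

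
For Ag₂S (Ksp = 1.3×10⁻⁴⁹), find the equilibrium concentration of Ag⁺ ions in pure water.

6.4×10⁻¹⁷ M

Ag₂S(s) ⇌ 2 Ag⁺(aq) + S²⁻(aq)
If s mol/L of Ag₂S dissolves, [Ag⁺] = 2s and [S²⁻] = s.
Ksp = [Ag⁺]^2[S²⁻] = (2s)^2 · s = 4s^3 = 1.3×10⁻⁴⁹
s = 3.2×10⁻¹⁷ M
[Ag⁺] = 2s = 6.4×10⁻¹⁷ M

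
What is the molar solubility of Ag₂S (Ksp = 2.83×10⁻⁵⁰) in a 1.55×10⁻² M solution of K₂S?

6.76×10⁻²⁵ M

Ag₂S(s) ⇌ 2 Ag⁺(aq) + S²⁻(aq)
The solution already contains S²⁻ at 1.55×10⁻² M. Let s be the molar solubility of Ag₂S.
[S²⁻] ≈ 1.55×10⁻² M (common ion dominates); [Ag⁺] = 2s.
Ksp = [Ag⁺]^2[S²⁻] = (2s)^2(1.55×10⁻²)
(2s)^2 = 2.83×10⁻⁵⁰ / (1.55×10⁻²) = 1.83×10⁻⁴⁸
s = 6.76×10⁻²⁵ M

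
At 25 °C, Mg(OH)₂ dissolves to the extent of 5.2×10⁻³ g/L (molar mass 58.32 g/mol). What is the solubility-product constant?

Ksp = 2.8×10⁻¹²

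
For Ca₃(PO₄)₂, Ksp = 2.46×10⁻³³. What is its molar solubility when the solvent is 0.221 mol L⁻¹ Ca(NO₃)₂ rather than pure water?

Ca₃(PO₄)₂(s) ⇌ 3 Ca²⁺(aq) + 2 PO₄³⁻(aq)
With Ca²⁺ already at 0.221 mol L⁻¹ and s small, take [Ca²⁺] ≈ 0.221 mol L⁻¹ and [PO₄³⁻] = 2s.
Ksp = [Ca²⁺]^3[PO₄³⁻]^2 = (0.221)^3(2s)^2
(2s)^2 = 2.46×10⁻³³ / (0.221)^3 = 2.28×10⁻³¹
s = 2.39×10⁻¹⁶ mol L⁻¹

2.39×10⁻¹⁶ M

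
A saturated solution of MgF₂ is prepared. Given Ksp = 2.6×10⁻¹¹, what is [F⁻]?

3.7×10⁻⁴ M

MgF₂(s) ⇌ Mg²⁺(aq) + 2 F⁻(aq)
Let s be the molar solubility. Then [Mg²⁺] = s and [F⁻] = 2s.
Ksp = [Mg²⁺][F⁻]^2 = s · (2s)^2 = 4s^3 = 2.6×10⁻¹¹
s = 1.9×10⁻⁴ mol/L
[F⁻] = 2s = 3.7×10⁻⁴ mol/L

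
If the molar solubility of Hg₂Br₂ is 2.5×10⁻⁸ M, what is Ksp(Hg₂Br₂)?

Hg₂Br₂(s) ⇌ Hg₂²⁺(aq) + 2 Br⁻(aq)
For each mole of Hg₂Br₂ that dissolves per liter, [Hg₂²⁺] = s and [Br⁻] = 2s; let s denote this solubility.
Ksp = [Hg₂²⁺][Br⁻]^2 = s · (2s)^2 = 4s^3
Ksp = 4 × (2.5×10⁻⁸)^3 = 6.3×10⁻²³

Ksp = 6.3×10⁻²³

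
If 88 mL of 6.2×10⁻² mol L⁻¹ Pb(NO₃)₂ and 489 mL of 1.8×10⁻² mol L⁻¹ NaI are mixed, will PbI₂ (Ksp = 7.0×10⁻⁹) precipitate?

Yes

Total volume after mixing = 88 + 489 = 577 mL.
[Pb²⁺] = (6.2×10⁻²)(88)/577 = 9.5×10⁻³ mol L⁻¹
[I⁻] = (1.8×10⁻²)(489)/577 = 1.5×10⁻² mol L⁻¹
Q = [Pb²⁺][I⁻]^2 = 2.2×10⁻⁶
Because Q > Ksp (2.2×10⁻⁶ vs 7.0×10⁻⁹), a precipitate of PbI₂ forms.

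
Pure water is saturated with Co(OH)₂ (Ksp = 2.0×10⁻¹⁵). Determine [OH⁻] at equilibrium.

Co(OH)₂(s) ⇌ Co²⁺(aq) + 2 OH⁻(aq)
With molar solubility s: [Co²⁺] = s, [OH⁻] = 2s.
Ksp = [Co²⁺][OH⁻]^2 = s · (2s)^2 = 4s^3 = 2.0×10⁻¹⁵
s = 7.9×10⁻⁶ mol/L
[OH⁻] = 2s = 1.6×10⁻⁵ mol/L

1.6×10⁻⁵ M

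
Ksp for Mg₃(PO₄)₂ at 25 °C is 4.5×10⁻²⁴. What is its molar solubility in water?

8.4×10⁻⁶ M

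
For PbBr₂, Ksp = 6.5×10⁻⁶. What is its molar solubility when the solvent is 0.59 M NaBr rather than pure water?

1.9×10⁻⁵ M

PbBr₂(s) ⇌ Pb²⁺(aq) + 2 Br⁻(aq)
With Br⁻ already at 0.59 M and s small, take [Br⁻] ≈ 0.59 M and [Pb²⁺] = s.
Ksp = [Pb²⁺][Br⁻]^2 = s(0.59)^2
s = 6.5×10⁻⁶ / (0.59)^2 = 1.9×10⁻⁵
s = 1.9×10⁻⁵ M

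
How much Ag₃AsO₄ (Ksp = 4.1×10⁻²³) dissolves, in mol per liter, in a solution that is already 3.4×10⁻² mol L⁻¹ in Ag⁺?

1.0×10⁻¹⁸ M

Ag₃AsO₄(s) ⇌ 3 Ag⁺(aq) + AsO₄³⁻(aq)
With Ag⁺ already at 3.4×10⁻² mol L⁻¹ and s small, take [Ag⁺] ≈ 3.4×10⁻² mol L⁻¹ and [AsO₄³⁻] = s.
Ksp = [Ag⁺]^3[AsO₄³⁻] = (3.4×10⁻²)^3s
s = 4.1×10⁻²³ / (3.4×10⁻²)^3 = 1.0×10⁻¹⁸
s = 1.0×10⁻¹⁸ mol L⁻¹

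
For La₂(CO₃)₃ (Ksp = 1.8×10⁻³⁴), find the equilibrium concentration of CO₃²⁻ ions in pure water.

2.1×10⁻⁷ M

La₂(CO₃)₃(s) ⇌ 2 La³⁺(aq) + 3 CO₃²⁻(aq)
If s mol/L of La₂(CO₃)₃ dissolves, [La³⁺] = 2s and [CO₃²⁻] = 3s.
Ksp = [La³⁺]^2[CO₃²⁻]^3 = (2s)^2 · (3s)^3 = 108s^5 = 1.8×10⁻³⁴
s = 7.0×10⁻⁸ mol/L
[CO₃²⁻] = 3s = 2.1×10⁻⁷ mol/L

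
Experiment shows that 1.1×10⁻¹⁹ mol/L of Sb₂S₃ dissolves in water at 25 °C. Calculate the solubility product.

Ksp = 1.7×10⁻⁹³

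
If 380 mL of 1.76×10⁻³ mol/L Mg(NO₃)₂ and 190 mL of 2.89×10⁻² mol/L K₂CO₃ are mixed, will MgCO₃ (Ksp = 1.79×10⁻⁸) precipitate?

After mixing, V = 380 mL + 190 mL = 570 mL.
[Mg²⁺] = (1.76×10⁻³)(380)/570 = 1.17×10⁻³ mol/L
[CO₃²⁻] = (2.89×10⁻²)(190)/570 = 9.63×10⁻³ mol/L
Q = [Mg²⁺][CO₃²⁻] = 1.13×10⁻⁵
Q = 1.13×10⁻⁵ > Ksp = 1.79×10⁻⁸, so the solution is supersaturated and MgCO₃ precipitates.

Yes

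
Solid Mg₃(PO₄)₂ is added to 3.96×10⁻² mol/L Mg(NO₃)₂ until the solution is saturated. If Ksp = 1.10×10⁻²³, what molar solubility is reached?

2.10×10⁻¹⁰ M

Mg₃(PO₄)₂(s) ⇌ 3 Mg²⁺(aq) + 2 PO₄³⁻(aq)
Let s be the solubility of Mg₃(PO₄)₂ here. The common ion gives [Mg²⁺] ≈ 3.96×10⁻² mol/L, and [PO₄³⁻] = 2s.
Ksp = [Mg²⁺]^3[PO₄³⁻]^2 = (3.96×10⁻²)^3(2s)^2
(2s)^2 = 1.10×10⁻²³ / (3.96×10⁻²)^3 = 1.77×10⁻¹⁹
s = 2.10×10⁻¹⁰ mol/L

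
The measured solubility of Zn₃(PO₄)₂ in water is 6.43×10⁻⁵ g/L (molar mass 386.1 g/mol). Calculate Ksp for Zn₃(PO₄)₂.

s = (6.43×10⁻⁵ g L⁻¹)/(386.1 g mol⁻¹) = 1.6654×10⁻⁷ M
Zn₃(PO₄)₂(s) ⇌ 3 Zn²⁺(aq) + 2 PO₄³⁻(aq)
Let s be the molar solubility. Then [Zn²⁺] = 3s and [PO₄³⁻] = 2s.
Ksp = [Zn²⁺]^3[PO₄³⁻]^2 = (3s)^3 · (2s)^2 = 108s^5
Ksp = 108 × (1.6654×10⁻⁷)^5 = 1.38×10⁻³²

Ksp = 1.38×10⁻³²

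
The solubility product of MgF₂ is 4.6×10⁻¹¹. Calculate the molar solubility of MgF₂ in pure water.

2.3×10⁻⁴ M

MgF₂(s) ⇌ Mg²⁺(aq) + 2 F⁻(aq)
If s mol/L of MgF₂ dissolves, [Mg²⁺] = s and [F⁻] = 2s.
Ksp = [Mg²⁺][F⁻]^2 = s · (2s)^2 = 4s^3
4s^3 = 4.6×10⁻¹¹  ⇒  s^3 = 1.2×10⁻¹¹
s = 2.3×10⁻⁴ mol L⁻¹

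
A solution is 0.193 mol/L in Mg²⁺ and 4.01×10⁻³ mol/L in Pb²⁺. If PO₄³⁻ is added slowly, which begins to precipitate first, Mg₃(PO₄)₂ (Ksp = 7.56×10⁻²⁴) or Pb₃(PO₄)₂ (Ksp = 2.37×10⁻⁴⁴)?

Pb₃(PO₄)₂

Precipitation begins when Q = Ksp.
For Mg₃(PO₄)₂: [PO₄³⁻] = (Ksp/[Mg²⁺]^3)^(1/2) = 3.24×10⁻¹¹ mol/L
For Pb₃(PO₄)₂: [PO₄³⁻] = (Ksp/[Pb²⁺]^3)^(1/2) = 6.06×10⁻¹⁹ mol/L
Pb₃(PO₄)₂ requires the lower [PO₄³⁻], so it precipitates first.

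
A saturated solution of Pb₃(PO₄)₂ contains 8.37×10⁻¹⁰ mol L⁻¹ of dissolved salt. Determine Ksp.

Pb₃(PO₄)₂(s) ⇌ 3 Pb²⁺(aq) + 2 PO₄³⁻(aq)
If s mol/L of Pb₃(PO₄)₂ dissolves, [Pb²⁺] = 3s and [PO₄³⁻] = 2s.
Ksp = [Pb²⁺]^3[PO₄³⁻]^2 = (3s)^3 · (2s)^2 = 108s^5
Ksp = 108 × (8.37×10⁻¹⁰)^5 = 4.44×10⁻⁴⁴

Ksp = 4.44×10⁻⁴⁴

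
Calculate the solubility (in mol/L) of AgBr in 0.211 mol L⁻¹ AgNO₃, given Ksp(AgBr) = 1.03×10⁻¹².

4.88×10⁻¹² M

AgBr(s) ⇌ Ag⁺(aq) + Br⁻(aq)
With Ag⁺ already at 0.211 mol L⁻¹ and s small, take [Ag⁺] ≈ 0.211 mol L⁻¹ and [Br⁻] = s.
Ksp = [Ag⁺][Br⁻] = (0.211)s
s = 1.03×10⁻¹² / (0.211) = 4.88×10⁻¹²
s = 4.88×10⁻¹² mol L⁻¹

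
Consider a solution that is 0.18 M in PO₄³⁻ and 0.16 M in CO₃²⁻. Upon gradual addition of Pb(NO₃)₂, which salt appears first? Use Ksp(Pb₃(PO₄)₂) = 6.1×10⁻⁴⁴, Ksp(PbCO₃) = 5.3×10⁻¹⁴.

Pb₃(PO₄)₂

Each salt precipitates once Q = Ksp for that salt.
For Pb₃(PO₄)₂: [Pb²⁺] = (Ksp/[PO₄³⁻]^2)^(1/3) = 1.2×10⁻¹⁴ M
For PbCO₃: [Pb²⁺] = (Ksp/[CO₃²⁻]) = 3.3×10⁻¹³ M
Pb₃(PO₄)₂ requires the lower [Pb²⁺], so it precipitates first.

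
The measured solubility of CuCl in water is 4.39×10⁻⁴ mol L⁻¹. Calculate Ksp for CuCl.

Ksp = 1.93×10⁻⁷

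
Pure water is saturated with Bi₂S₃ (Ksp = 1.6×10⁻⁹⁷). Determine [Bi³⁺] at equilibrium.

Bi₂S₃(s) ⇌ 2 Bi³⁺(aq) + 3 S²⁻(aq)
For each mole of Bi₂S₃ that dissolves per liter, [Bi³⁺] = 2s and [S²⁻] = 3s; let s denote this solubility.
Ksp = [Bi³⁺]^2[S²⁻]^3 = (2s)^2 · (3s)^3 = 108s^5 = 1.6×10⁻⁹⁷
s = 1.7×10⁻²⁰ mol L⁻¹
[Bi³⁺] = 2s = 3.4×10⁻²⁰ mol L⁻¹

3.4×10⁻²⁰ M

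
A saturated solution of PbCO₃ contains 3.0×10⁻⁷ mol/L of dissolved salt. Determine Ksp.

PbCO₃(s) ⇌ Pb²⁺(aq) + CO₃²⁻(aq)
If s mol/L of PbCO₃ dissolves, [Pb²⁺] = s and [CO₃²⁻] = s.
Ksp = [Pb²⁺][CO₃²⁻] = s · s = s^2
Ksp = (3.0×10⁻⁷)^2 = 9.0×10⁻¹⁴

Ksp = 9.0×10⁻¹⁴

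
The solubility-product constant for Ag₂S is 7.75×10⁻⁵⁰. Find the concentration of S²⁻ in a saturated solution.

2.69×10⁻¹⁷ M

Ag₂S(s) ⇌ 2 Ag⁺(aq) + S²⁻(aq)
If s mol/L of Ag₂S dissolves, [Ag⁺] = 2s and [S²⁻] = s.
Ksp = [Ag⁺]^2[S²⁻] = (2s)^2 · s = 4s^3 = 7.75×10⁻⁵⁰
s = 2.69×10⁻¹⁷ M
[S²⁻] = s = 2.69×10⁻¹⁷ M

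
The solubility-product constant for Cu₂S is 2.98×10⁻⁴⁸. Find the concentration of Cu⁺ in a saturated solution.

Cu₂S(s) ⇌ 2 Cu⁺(aq) + S²⁻(aq)
Call the molar solubility s, so that [Cu⁺] = 2s and [S²⁻] = s.
Ksp = [Cu⁺]^2[S²⁻] = (2s)^2 · s = 4s^3 = 2.98×10⁻⁴⁸
s = 9.07×10⁻¹⁷ M
[Cu⁺] = 2s = 1.81×10⁻¹⁶ M

1.81×10⁻¹⁶ M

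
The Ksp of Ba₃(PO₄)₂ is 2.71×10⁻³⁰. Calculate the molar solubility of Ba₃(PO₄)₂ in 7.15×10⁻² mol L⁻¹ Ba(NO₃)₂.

4.31×10⁻¹⁴ M

Ba₃(PO₄)₂(s) ⇌ 3 Ba²⁺(aq) + 2 PO₄³⁻(aq)
Let s be the solubility of Ba₃(PO₄)₂ here. The common ion gives [Ba²⁺] ≈ 7.15×10⁻² mol L⁻¹, and [PO₄³⁻] = 2s.
Ksp = [Ba²⁺]^3[PO₄³⁻]^2 = (7.15×10⁻²)^3(2s)^2
(2s)^2 = 2.71×10⁻³⁰ / (7.15×10⁻²)^3 = 7.41×10⁻²⁷
s = 4.31×10⁻¹⁴ mol L⁻¹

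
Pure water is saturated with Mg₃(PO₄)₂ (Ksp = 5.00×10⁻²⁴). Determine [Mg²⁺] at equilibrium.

2.57×10⁻⁵ M

Mg₃(PO₄)₂(s) ⇌ 3 Mg²⁺(aq) + 2 PO₄³⁻(aq)
Call the molar solubility s, so that [Mg²⁺] = 3s and [PO₄³⁻] = 2s.
Ksp = [Mg²⁺]^3[PO₄³⁻]^2 = (3s)^3 · (2s)^2 = 108s^5 = 5.00×10⁻²⁴
s = 8.57×10⁻⁶ mol L⁻¹
[Mg²⁺] = 3s = 2.57×10⁻⁵ mol L⁻¹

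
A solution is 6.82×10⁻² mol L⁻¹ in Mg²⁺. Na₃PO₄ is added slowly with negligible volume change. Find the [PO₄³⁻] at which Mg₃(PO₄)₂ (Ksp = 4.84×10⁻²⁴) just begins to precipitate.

The threshold for precipitation is Q = Ksp.
Mg₃(PO₄)₂(s) ⇌ 3 Mg²⁺(aq) + 2 PO₄³⁻(aq)
Ksp = [Mg²⁺]^3[PO₄³⁻]^2 = [PO₄³⁻]^2(6.82×10⁻²)^3
[PO₄³⁻]^2 = 4.84×10⁻²⁴ / (6.82×10⁻²)^3 = 1.53×10⁻²⁰
[PO₄³⁻] = 1.24×10⁻¹⁰ mol L⁻¹

1.24×10⁻¹⁰ M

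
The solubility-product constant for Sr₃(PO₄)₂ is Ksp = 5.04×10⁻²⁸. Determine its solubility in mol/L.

1.36×10⁻⁶ M

Sr₃(PO₄)₂(s) ⇌ 3 Sr²⁺(aq) + 2 PO₄³⁻(aq)
Call the molar solubility s, so that [Sr²⁺] = 3s and [PO₄³⁻] = 2s.
Ksp = [Sr²⁺]^3[PO₄³⁻]^2 = (3s)^3 · (2s)^2 = 108s^5
108s^5 = 5.04×10⁻²⁸  ⇒  s^5 = 4.67×10⁻³⁰
Taking the 5th root, s = 1.36×10⁻⁶ mol/L.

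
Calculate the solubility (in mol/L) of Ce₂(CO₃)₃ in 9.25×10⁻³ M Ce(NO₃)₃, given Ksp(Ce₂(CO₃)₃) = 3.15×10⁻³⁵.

Ce₂(CO₃)₃(s) ⇌ 2 Ce³⁺(aq) + 3 CO₃²⁻(aq)
Ce³⁺ is already present at 9.25×10⁻³ M. If s mol/L of Ce₂(CO₃)₃ dissolves, [CO₃²⁻] = 3s while [Ce³⁺] ≈ 9.25×10⁻³ M.
Ksp = [Ce³⁺]^2[CO₃²⁻]^3 = (9.25×10⁻³)^2(3s)^3
(3s)^3 = 3.15×10⁻³⁵ / (9.25×10⁻³)^2 = 3.68×10⁻³¹
s = 2.39×10⁻¹¹ M

2.39×10⁻¹¹ M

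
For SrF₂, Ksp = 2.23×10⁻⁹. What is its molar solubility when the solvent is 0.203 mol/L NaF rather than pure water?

SrF₂(s) ⇌ Sr²⁺(aq) + 2 F⁻(aq)
With F⁻ already at 0.203 mol/L and s small, take [F⁻] ≈ 0.203 mol/L and [Sr²⁺] = s.
Ksp = [Sr²⁺][F⁻]^2 = s(0.203)^2
s = 2.23×10⁻⁹ / (0.203)^2 = 5.41×10⁻⁸
s = 5.41×10⁻⁸ mol/L

5.41×10⁻⁸ M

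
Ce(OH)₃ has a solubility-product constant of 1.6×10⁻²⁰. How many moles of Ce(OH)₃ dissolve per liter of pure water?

Ce(OH)₃(s) ⇌ Ce³⁺(aq) + 3 OH⁻(aq)
Call the molar solubility s, so that [Ce³⁺] = s and [OH⁻] = 3s.
Ksp = [Ce³⁺][OH⁻]^3 = s · (3s)^3 = 27s^4
27s^4 = 1.6×10⁻²⁰  ⇒  s^4 = 5.9×10⁻²²
s = 4.9×10⁻⁶ mol L⁻¹

4.9×10⁻⁶ M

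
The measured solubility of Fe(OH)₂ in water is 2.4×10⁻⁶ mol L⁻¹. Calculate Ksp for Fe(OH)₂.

Ksp = 5.5×10⁻¹⁷

Fe(OH)₂(s) ⇌ Fe²⁺(aq) + 2 OH⁻(aq)
With molar solubility s: [Fe²⁺] = s, [OH⁻] = 2s.
Ksp = [Fe²⁺][OH⁻]^2 = s · (2s)^2 = 4s^3
Ksp = 4 × (2.4×10⁻⁶)^3 = 5.5×10⁻¹⁷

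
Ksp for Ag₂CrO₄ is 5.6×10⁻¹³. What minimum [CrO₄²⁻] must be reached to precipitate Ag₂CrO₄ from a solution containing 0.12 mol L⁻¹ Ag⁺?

3.9×10⁻¹¹ M

Precipitation of each salt begins when its ion product equals Ksp.
Ag₂CrO₄(s) ⇌ 2 Ag⁺(aq) + CrO₄²⁻(aq)
Ksp = [Ag⁺]^2[CrO₄²⁻] = [CrO₄²⁻](0.12)^2
[CrO₄²⁻] = 5.6×10⁻¹³ / (0.12)^2 = 3.9×10⁻¹¹
[CrO₄²⁻] = 3.9×10⁻¹¹ mol L⁻¹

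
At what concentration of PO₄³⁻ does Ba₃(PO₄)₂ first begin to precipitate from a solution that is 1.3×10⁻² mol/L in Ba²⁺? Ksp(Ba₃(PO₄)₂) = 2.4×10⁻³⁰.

Each salt precipitates once Q = Ksp for that salt.
Ba₃(PO₄)₂(s) ⇌ 3 Ba²⁺(aq) + 2 PO₄³⁻(aq)
Ksp = [Ba²⁺]^3[PO₄³⁻]^2 = [PO₄³⁻]^2(1.3×10⁻²)^3
[PO₄³⁻]^2 = 2.4×10⁻³⁰ / (1.3×10⁻²)^3 = 1.1×10⁻²⁴
[PO₄³⁻] = 1.0×10⁻¹² mol/L

1.0×10⁻¹² M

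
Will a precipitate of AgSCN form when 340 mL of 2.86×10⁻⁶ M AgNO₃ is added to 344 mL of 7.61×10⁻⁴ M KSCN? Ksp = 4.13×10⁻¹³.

Yes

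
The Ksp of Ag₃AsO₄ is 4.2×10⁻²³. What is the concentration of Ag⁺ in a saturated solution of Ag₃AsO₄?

Ag₃AsO₄(s) ⇌ 3 Ag⁺(aq) + AsO₄³⁻(aq)
With molar solubility s: [Ag⁺] = 3s, [AsO₄³⁻] = s.
Ksp = [Ag⁺]^3[AsO₄³⁻] = (3s)^3 · s = 27s^4 = 4.2×10⁻²³
s = 1.1×10⁻⁶ mol/L
[Ag⁺] = 3s = 3.4×10⁻⁶ mol/L

3.4×10⁻⁶ M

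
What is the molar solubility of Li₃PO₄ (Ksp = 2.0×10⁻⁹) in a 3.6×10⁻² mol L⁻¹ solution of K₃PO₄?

1.3×10⁻³ M

Li₃PO₄(s) ⇌ 3 Li⁺(aq) + PO₄³⁻(aq)
PO₄³⁻ is already present at 3.6×10⁻² mol L⁻¹. If s mol/L of Li₃PO₄ dissolves, [Li⁺] = 3s while [PO₄³⁻] ≈ 3.6×10⁻² mol L⁻¹.
Ksp = [Li⁺]^3[PO₄³⁻] = (3s)^3(3.6×10⁻²)
(3s)^3 = 2.0×10⁻⁹ / (3.6×10⁻²) = 5.6×10⁻⁸
s = 1.3×10⁻³ mol L⁻¹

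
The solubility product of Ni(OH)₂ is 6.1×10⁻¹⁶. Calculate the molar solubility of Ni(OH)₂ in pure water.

5.3×10⁻⁶ M

Ni(OH)₂(s) ⇌ Ni²⁺(aq) + 2 OH⁻(aq)
If s mol/L of Ni(OH)₂ dissolves, [Ni²⁺] = s and [OH⁻] = 2s.
Ksp = [Ni²⁺][OH⁻]^2 = s · (2s)^2 = 4s^3
4s^3 = 6.1×10⁻¹⁶  ⇒  s^3 = 1.5×10⁻¹⁶
Taking the 3rd root, s = 5.3×10⁻⁶ mol L⁻¹.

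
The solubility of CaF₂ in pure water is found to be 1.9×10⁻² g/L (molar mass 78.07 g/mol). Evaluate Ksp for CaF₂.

Convert to molarity: s = 1.9×10⁻² / 78.07 = 2.434×10⁻⁴ mol/L
CaF₂(s) ⇌ Ca²⁺(aq) + 2 F⁻(aq)
Let s be the molar solubility. Then [Ca²⁺] = s and [F⁻] = 2s.
Ksp = [Ca²⁺][F⁻]^2 = s · (2s)^2 = 4s^3
Ksp = 4 × (2.434×10⁻⁴)^3 = 5.8×10⁻¹¹

Ksp = 5.8×10⁻¹¹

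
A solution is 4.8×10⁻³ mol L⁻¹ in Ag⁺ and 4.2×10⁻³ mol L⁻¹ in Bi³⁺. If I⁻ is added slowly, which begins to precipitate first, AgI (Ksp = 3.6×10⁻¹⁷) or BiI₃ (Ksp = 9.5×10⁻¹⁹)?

Precipitation begins when Q = Ksp.
For AgI: [I⁻] = (Ksp/[Ag⁺]) = 7.5×10⁻¹⁵ mol L⁻¹
For BiI₃: [I⁻] = (Ksp/[Bi³⁺])^(1/3) = 6.1×10⁻⁶ mol L⁻¹
Since AgI needs less I⁻ to reach saturation, it precipitates first.

AgI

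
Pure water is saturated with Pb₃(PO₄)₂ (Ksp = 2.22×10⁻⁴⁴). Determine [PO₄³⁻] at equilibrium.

1.46×10⁻⁹ M

Pb₃(PO₄)₂(s) ⇌ 3 Pb²⁺(aq) + 2 PO₄³⁻(aq)
For each mole of Pb₃(PO₄)₂ that dissolves per liter, [Pb²⁺] = 3s and [PO₄³⁻] = 2s; let s denote this solubility.
Ksp = [Pb²⁺]^3[PO₄³⁻]^2 = (3s)^3 · (2s)^2 = 108s^5 = 2.22×10⁻⁴⁴
s = 7.29×10⁻¹⁰ mol L⁻¹
[PO₄³⁻] = 2s = 1.46×10⁻⁹ mol L⁻¹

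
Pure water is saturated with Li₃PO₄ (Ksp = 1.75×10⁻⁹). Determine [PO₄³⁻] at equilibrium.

2.84×10⁻³ M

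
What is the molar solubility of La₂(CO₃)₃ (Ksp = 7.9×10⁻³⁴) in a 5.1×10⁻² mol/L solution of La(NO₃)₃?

2.2×10⁻¹¹ M

La₂(CO₃)₃(s) ⇌ 2 La³⁺(aq) + 3 CO₃²⁻(aq)
The solution already contains La³⁺ at 5.1×10⁻² mol/L. Let s be the molar solubility of La₂(CO₃)₃.
[La³⁺] ≈ 5.1×10⁻² mol/L (common ion dominates); [CO₃²⁻] = 3s.
Ksp = [La³⁺]^2[CO₃²⁻]^3 = (5.1×10⁻²)^2(3s)^3
(3s)^3 = 7.9×10⁻³⁴ / (5.1×10⁻²)^2 = 3.0×10⁻³¹
s = 2.2×10⁻¹¹ mol/L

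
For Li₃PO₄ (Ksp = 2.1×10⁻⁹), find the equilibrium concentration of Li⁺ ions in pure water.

Li₃PO₄(s) ⇌ 3 Li⁺(aq) + PO₄³⁻(aq)
Let s be the molar solubility. Then [Li⁺] = 3s and [PO₄³⁻] = s.
Ksp = [Li⁺]^3[PO₄³⁻] = (3s)^3 · s = 27s^4 = 2.1×10⁻⁹
s = 3.0×10⁻³ mol/L
[Li⁺] = 3s = 8.9×10⁻³ mol/L

8.9×10⁻³ M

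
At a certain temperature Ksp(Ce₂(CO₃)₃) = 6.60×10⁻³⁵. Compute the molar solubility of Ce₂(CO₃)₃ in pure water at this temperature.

5.72×10⁻⁸ M

Ce₂(CO₃)₃(s) ⇌ 2 Ce³⁺(aq) + 3 CO₃²⁻(aq)
With molar solubility s: [Ce³⁺] = 2s, [CO₃²⁻] = 3s.
Ksp = [Ce³⁺]^2[CO₃²⁻]^3 = (2s)^2 · (3s)^3 = 108s^5
108s^5 = 6.60×10⁻³⁵  ⇒  s^5 = 6.11×10⁻³⁷
s = 5.72×10⁻⁸ mol L⁻¹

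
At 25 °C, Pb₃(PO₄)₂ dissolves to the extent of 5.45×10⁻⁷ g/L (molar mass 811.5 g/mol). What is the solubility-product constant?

Ksp = 1.48×10⁻⁴⁴

Convert to molarity: s = 5.45×10⁻⁷ / 811.5 = 6.7160×10⁻¹⁰ mol/L
Pb₃(PO₄)₂(s) ⇌ 3 Pb²⁺(aq) + 2 PO₄³⁻(aq)
If s mol/L of Pb₃(PO₄)₂ dissolves, [Pb²⁺] = 3s and [PO₄³⁻] = 2s.
Ksp = [Pb²⁺]^3[PO₄³⁻]^2 = (3s)^3 · (2s)^2 = 108s^5
Ksp = 108 × (6.7160×10⁻¹⁰)^5 = 1.48×10⁻⁴⁴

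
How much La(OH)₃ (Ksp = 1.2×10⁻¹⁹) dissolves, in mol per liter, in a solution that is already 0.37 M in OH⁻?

2.4×10⁻¹⁸ M

La(OH)₃(s) ⇌ La³⁺(aq) + 3 OH⁻(aq)
The solution already contains OH⁻ at 0.37 M. Let s be the molar solubility of La(OH)₃.
[OH⁻] ≈ 0.37 M (common ion dominates); [La³⁺] = s.
Ksp = [La³⁺][OH⁻]^3 = s(0.37)^3
s = 1.2×10⁻¹⁹ / (0.37)^3 = 2.4×10⁻¹⁸
s = 2.4×10⁻¹⁸ M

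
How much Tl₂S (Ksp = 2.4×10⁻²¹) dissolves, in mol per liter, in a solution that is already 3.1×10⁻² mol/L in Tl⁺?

2.5×10⁻¹⁸ M

Tl₂S(s) ⇌ 2 Tl⁺(aq) + S²⁻(aq)
The solution already contains Tl⁺ at 3.1×10⁻² mol/L. Let s be the molar solubility of Tl₂S.
[Tl⁺] ≈ 3.1×10⁻² mol/L (common ion dominates); [S²⁻] = s.
Ksp = [Tl⁺]^2[S²⁻] = (3.1×10⁻²)^2s
s = 2.4×10⁻²¹ / (3.1×10⁻²)^2 = 2.5×10⁻¹⁸
s = 2.5×10⁻¹⁸ mol/L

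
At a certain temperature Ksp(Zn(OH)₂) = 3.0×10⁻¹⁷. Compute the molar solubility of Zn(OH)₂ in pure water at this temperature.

2.0×10⁻⁶ M

Zn(OH)₂(s) ⇌ Zn²⁺(aq) + 2 OH⁻(aq)
If s mol/L of Zn(OH)₂ dissolves, [Zn²⁺] = s and [OH⁻] = 2s.
Ksp = [Zn²⁺][OH⁻]^2 = s · (2s)^2 = 4s^3
4s^3 = 3.0×10⁻¹⁷  ⇒  s^3 = 7.5×10⁻¹⁸
s = 2.0×10⁻⁶ M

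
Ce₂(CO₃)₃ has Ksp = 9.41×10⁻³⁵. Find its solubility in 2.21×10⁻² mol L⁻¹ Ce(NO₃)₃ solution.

Ce₂(CO₃)₃(s) ⇌ 2 Ce³⁺(aq) + 3 CO₃²⁻(aq)
Let s be the solubility of Ce₂(CO₃)₃ here. The common ion gives [Ce³⁺] ≈ 2.21×10⁻² mol L⁻¹, and [CO₃²⁻] = 3s.
Ksp = [Ce³⁺]^2[CO₃²⁻]^3 = (2.21×10⁻²)^2(3s)^3
(3s)^3 = 9.41×10⁻³⁵ / (2.21×10⁻²)^2 = 1.93×10⁻³¹
s = 1.93×10⁻¹¹ mol L⁻¹

1.93×10⁻¹¹ M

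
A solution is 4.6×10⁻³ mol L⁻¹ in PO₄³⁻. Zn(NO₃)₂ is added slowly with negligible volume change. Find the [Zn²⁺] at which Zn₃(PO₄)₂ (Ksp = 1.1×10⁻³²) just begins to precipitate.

A salt starts to precipitate once the ion product Q reaches its Ksp.
Zn₃(PO₄)₂(s) ⇌ 3 Zn²⁺(aq) + 2 PO₄³⁻(aq)
Ksp = [Zn²⁺]^3[PO₄³⁻]^2 = [Zn²⁺]^3(4.6×10⁻³)^2
[Zn²⁺]^3 = 1.1×10⁻³² / (4.6×10⁻³)^2 = 5.2×10⁻²⁸
[Zn²⁺] = 8.0×10⁻¹⁰ mol L⁻¹

8.0×10⁻¹⁰ M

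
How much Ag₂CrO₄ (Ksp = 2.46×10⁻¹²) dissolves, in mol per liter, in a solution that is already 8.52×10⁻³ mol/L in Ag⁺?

Ag₂CrO₄(s) ⇌ 2 Ag⁺(aq) + CrO₄²⁻(aq)
Let s be the solubility of Ag₂CrO₄ here. The common ion gives [Ag⁺] ≈ 8.52×10⁻³ mol/L, and [CrO₄²⁻] = s.
Ksp = [Ag⁺]^2[CrO₄²⁻] = (8.52×10⁻³)^2s
s = 2.46×10⁻¹² / (8.52×10⁻³)^2 = 3.39×10⁻⁸
s = 3.39×10⁻⁸ mol/L

3.39×10⁻⁸ M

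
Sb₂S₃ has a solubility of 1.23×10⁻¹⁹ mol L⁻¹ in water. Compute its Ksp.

Ksp = 3.04×10⁻⁹³

Sb₂S₃(s) ⇌ 2 Sb³⁺(aq) + 3 S²⁻(aq)
Call the molar solubility s, so that [Sb³⁺] = 2s and [S²⁻] = 3s.
Ksp = [Sb³⁺]^2[S²⁻]^3 = (2s)^2 · (3s)^3 = 108s^5
Ksp = 108 × (1.23×10⁻¹⁹)^5 = 3.04×10⁻⁹³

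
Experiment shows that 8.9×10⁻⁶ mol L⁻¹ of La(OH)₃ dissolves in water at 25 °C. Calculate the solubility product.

La(OH)₃(s) ⇌ La³⁺(aq) + 3 OH⁻(aq)
With molar solubility s: [La³⁺] = s, [OH⁻] = 3s.
Ksp = [La³⁺][OH⁻]^3 = s · (3s)^3 = 27s^4
Ksp = 27 × (8.9×10⁻⁶)^4 = 1.7×10⁻¹⁹

Ksp = 1.7×10⁻¹⁹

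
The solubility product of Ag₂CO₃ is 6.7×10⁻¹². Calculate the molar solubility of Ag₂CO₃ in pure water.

1.2×10⁻⁴ M

Ag₂CO₃(s) ⇌ 2 Ag⁺(aq) + CO₃²⁻(aq)
With molar solubility s: [Ag⁺] = 2s, [CO₃²⁻] = s.
Ksp = [Ag⁺]^2[CO₃²⁻] = (2s)^2 · s = 4s^3
4s^3 = 6.7×10⁻¹²  ⇒  s^3 = 1.7×10⁻¹²
s = (1.7×10⁻¹²)^(1/3) = 1.2×10⁻⁴ mol L⁻¹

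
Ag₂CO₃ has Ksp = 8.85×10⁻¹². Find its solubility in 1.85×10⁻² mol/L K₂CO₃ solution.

Ag₂CO₃(s) ⇌ 2 Ag⁺(aq) + CO₃²⁻(aq)
The solution already contains CO₃²⁻ at 1.85×10⁻² mol/L. Let s be the molar solubility of Ag₂CO₃.
[CO₃²⁻] ≈ 1.85×10⁻² mol/L (common ion dominates); [Ag⁺] = 2s.
Ksp = [Ag⁺]^2[CO₃²⁻] = (2s)^2(1.85×10⁻²)
(2s)^2 = 8.85×10⁻¹² / (1.85×10⁻²) = 4.78×10⁻¹⁰
s = 1.09×10⁻⁵ mol/L

1.09×10⁻⁵ M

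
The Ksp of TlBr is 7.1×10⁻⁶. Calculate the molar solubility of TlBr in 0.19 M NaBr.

TlBr(s) ⇌ Tl⁺(aq) + Br⁻(aq)
Let s be the solubility of TlBr here. The common ion gives [Br⁻] ≈ 0.19 M, and [Tl⁺] = s.
Ksp = [Tl⁺][Br⁻] = s(0.19)
s = 7.1×10⁻⁶ / (0.19) = 3.7×10⁻⁵
s = 3.7×10⁻⁵ M

3.7×10⁻⁵ M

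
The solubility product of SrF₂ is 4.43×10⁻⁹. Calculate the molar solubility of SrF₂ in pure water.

SrF₂(s) ⇌ Sr²⁺(aq) + 2 F⁻(aq)
For each mole of SrF₂ that dissolves per liter, [Sr²⁺] = s and [F⁻] = 2s; let s denote this solubility.
Ksp = [Sr²⁺][F⁻]^2 = s · (2s)^2 = 4s^3
4s^3 = 4.43×10⁻⁹  ⇒  s^3 = 1.11×10⁻⁹
s = 1.03×10⁻³ mol L⁻¹

1.03×10⁻³ M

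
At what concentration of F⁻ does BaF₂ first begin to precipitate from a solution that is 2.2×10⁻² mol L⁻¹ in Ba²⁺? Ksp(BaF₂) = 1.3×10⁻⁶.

Precipitation begins when Q = Ksp.
BaF₂(s) ⇌ Ba²⁺(aq) + 2 F⁻(aq)
Ksp = [Ba²⁺][F⁻]^2 = [F⁻]^2(2.2×10⁻²)
[F⁻]^2 = 1.3×10⁻⁶ / (2.2×10⁻²) = 5.9×10⁻⁵
[F⁻] = 7.7×10⁻³ mol L⁻¹

7.7×10⁻³ M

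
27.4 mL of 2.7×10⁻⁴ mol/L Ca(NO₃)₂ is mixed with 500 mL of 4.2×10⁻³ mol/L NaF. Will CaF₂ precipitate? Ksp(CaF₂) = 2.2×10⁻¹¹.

Yes

The combined volume is 527.4 mL.
[Ca²⁺] = (2.7×10⁻⁴)(27.4)/527.4 = 1.4×10⁻⁵ mol/L
[F⁻] = (4.2×10⁻³)(500)/527.4 = 4.0×10⁻³ mol/L
Q = [Ca²⁺][F⁻]^2 = 2.2×10⁻¹⁰
Q = 2.2×10⁻¹⁰ > Ksp = 2.2×10⁻¹¹, so the solution is supersaturated and CaF₂ precipitates.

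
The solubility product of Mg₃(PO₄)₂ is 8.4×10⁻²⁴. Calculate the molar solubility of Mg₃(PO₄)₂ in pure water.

9.5×10⁻⁶ M

Mg₃(PO₄)₂(s) ⇌ 3 Mg²⁺(aq) + 2 PO₄³⁻(aq)
With molar solubility s: [Mg²⁺] = 3s, [PO₄³⁻] = 2s.
Ksp = [Mg²⁺]^3[PO₄³⁻]^2 = (3s)^3 · (2s)^2 = 108s^5
108s^5 = 8.4×10⁻²⁴  ⇒  s^5 = 7.8×10⁻²⁶
Taking the 5th root, s = 9.5×10⁻⁶ mol/L.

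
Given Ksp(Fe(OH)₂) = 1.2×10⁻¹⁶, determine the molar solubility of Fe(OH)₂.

Fe(OH)₂(s) ⇌ Fe²⁺(aq) + 2 OH⁻(aq)
Let s be the molar solubility. Then [Fe²⁺] = s and [OH⁻] = 2s.
Ksp = [Fe²⁺][OH⁻]^2 = s · (2s)^2 = 4s^3
4s^3 = 1.2×10⁻¹⁶  ⇒  s^3 = 3.0×10⁻¹⁷
s = (3.0×10⁻¹⁷)^(1/3) = 3.1×10⁻⁶ mol/L

3.1×10⁻⁶ M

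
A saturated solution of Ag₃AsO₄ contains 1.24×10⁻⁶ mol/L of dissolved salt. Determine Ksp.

Ag₃AsO₄(s) ⇌ 3 Ag⁺(aq) + AsO₄³⁻(aq)
Call the molar solubility s, so that [Ag⁺] = 3s and [AsO₄³⁻] = s.
Ksp = [Ag⁺]^3[AsO₄³⁻] = (3s)^3 · s = 27s^4
Ksp = 27 × (1.24×10⁻⁶)^4 = 6.38×10⁻²³

Ksp = 6.38×10⁻²³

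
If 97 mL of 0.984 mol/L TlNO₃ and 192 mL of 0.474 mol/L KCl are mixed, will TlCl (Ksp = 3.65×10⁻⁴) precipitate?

Yes

After mixing, V = 97 mL + 192 mL = 289 mL.
[Tl⁺] = (0.984)(97)/289 = 0.330 mol/L
[Cl⁻] = (0.474)(192)/289 = 0.315 mol/L
Q = [Tl⁺][Cl⁻] = 0.104
Since Q (0.104) exceeds Ksp (3.65×10⁻⁴), TlCl will precipitate.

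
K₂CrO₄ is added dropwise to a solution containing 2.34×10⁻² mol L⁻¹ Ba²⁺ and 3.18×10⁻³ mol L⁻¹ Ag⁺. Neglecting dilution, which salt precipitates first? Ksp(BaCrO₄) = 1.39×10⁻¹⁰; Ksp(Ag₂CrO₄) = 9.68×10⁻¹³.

A salt starts to precipitate once the ion product Q reaches its Ksp.
For BaCrO₄: [CrO₄²⁻] = (Ksp/[Ba²⁺]) = 5.94×10⁻⁹ mol L⁻¹
For Ag₂CrO₄: [CrO₄²⁻] = (Ksp/[Ag⁺]^2) = 9.57×10⁻⁸ mol L⁻¹
Since BaCrO₄ needs less CrO₄²⁻ to reach saturation, it precipitates first.

BaCrO₄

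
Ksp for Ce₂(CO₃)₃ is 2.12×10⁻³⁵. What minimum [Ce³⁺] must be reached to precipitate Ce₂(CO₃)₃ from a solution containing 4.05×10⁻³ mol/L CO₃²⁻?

1.79×10⁻¹⁴ M

The threshold for precipitation is Q = Ksp.
Ce₂(CO₃)₃(s) ⇌ 2 Ce³⁺(aq) + 3 CO₃²⁻(aq)
Ksp = [Ce³⁺]^2[CO₃²⁻]^3 = [Ce³⁺]^2(4.05×10⁻³)^3
[Ce³⁺]^2 = 2.12×10⁻³⁵ / (4.05×10⁻³)^3 = 3.19×10⁻²⁸
[Ce³⁺] = 1.79×10⁻¹⁴ mol/L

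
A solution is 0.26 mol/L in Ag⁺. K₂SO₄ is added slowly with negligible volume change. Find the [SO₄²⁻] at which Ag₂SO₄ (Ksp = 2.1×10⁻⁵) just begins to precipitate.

3.1×10⁻⁴ M

Precipitation begins when Q = Ksp.
Ag₂SO₄(s) ⇌ 2 Ag⁺(aq) + SO₄²⁻(aq)
Ksp = [Ag⁺]^2[SO₄²⁻] = [SO₄²⁻](0.26)^2
[SO₄²⁻] = 2.1×10⁻⁵ / (0.26)^2 = 3.1×10⁻⁴
[SO₄²⁻] = 3.1×10⁻⁴ mol/L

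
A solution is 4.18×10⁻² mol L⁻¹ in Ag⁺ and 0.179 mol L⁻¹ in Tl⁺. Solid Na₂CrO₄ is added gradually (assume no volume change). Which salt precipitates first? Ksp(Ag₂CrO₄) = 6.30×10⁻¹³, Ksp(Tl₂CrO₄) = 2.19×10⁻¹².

Tl₂CrO₄

A salt starts to precipitate once the ion product Q reaches its Ksp.
For Ag₂CrO₄: [CrO₄²⁻] = (Ksp/[Ag⁺]^2) = 3.61×10⁻¹⁰ mol L⁻¹
For Tl₂CrO₄: [CrO₄²⁻] = (Ksp/[Tl⁺]^2) = 6.83×10⁻¹¹ mol L⁻¹
The smaller threshold [CrO₄²⁻] is reached first, so Tl₂CrO₄ precipitates first.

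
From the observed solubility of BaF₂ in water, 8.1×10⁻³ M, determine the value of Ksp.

Ksp = 2.1×10⁻⁶

BaF₂(s) ⇌ Ba²⁺(aq) + 2 F⁻(aq)
Call the molar solubility s, so that [Ba²⁺] = s and [F⁻] = 2s.
Ksp = [Ba²⁺][F⁻]^2 = s · (2s)^2 = 4s^3
Ksp = 4 × (8.1×10⁻³)^3 = 2.1×10⁻⁶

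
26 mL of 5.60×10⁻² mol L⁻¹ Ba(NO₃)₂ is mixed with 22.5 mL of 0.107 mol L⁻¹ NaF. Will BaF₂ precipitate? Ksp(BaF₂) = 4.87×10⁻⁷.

Yes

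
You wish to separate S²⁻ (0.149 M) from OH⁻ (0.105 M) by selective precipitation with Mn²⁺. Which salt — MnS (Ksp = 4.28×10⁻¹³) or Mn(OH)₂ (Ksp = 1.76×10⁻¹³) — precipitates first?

Precipitation begins when Q = Ksp.
For MnS: [Mn²⁺] = (Ksp/[S²⁻]) = 2.87×10⁻¹² M
For Mn(OH)₂: [Mn²⁺] = (Ksp/[OH⁻]^2) = 1.60×10⁻¹¹ M
The smaller threshold [Mn²⁺] is reached first, so MnS precipitates first.

MnS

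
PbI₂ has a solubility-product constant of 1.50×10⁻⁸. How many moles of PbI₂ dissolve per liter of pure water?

1.55×10⁻³ M

PbI₂(s) ⇌ Pb²⁺(aq) + 2 I⁻(aq)
Let s be the molar solubility. Then [Pb²⁺] = s and [I⁻] = 2s.
Ksp = [Pb²⁺][I⁻]^2 = s · (2s)^2 = 4s^3
4s^3 = 1.50×10⁻⁸  ⇒  s^3 = 3.75×10⁻⁹
Taking the 3rd root, s = 1.55×10⁻³ M.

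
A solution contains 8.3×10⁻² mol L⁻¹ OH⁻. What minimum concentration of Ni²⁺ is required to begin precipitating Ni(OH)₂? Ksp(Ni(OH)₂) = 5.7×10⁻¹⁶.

8.3×10⁻¹⁴ M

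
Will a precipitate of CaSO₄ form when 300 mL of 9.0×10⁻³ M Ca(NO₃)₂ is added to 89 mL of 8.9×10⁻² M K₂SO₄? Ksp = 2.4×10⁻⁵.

After mixing, V = 300 mL + 89 mL = 389 mL.
[Ca²⁺] = (9.0×10⁻³)(300)/389 = 6.9×10⁻³ M
[SO₄²⁻] = (8.9×10⁻²)(89)/389 = 2.0×10⁻² M
Q = [Ca²⁺][SO₄²⁻] = 1.4×10⁻⁴
Since Q (1.4×10⁻⁴) exceeds Ksp (2.4×10⁻⁵), CaSO₄ will precipitate.

Yes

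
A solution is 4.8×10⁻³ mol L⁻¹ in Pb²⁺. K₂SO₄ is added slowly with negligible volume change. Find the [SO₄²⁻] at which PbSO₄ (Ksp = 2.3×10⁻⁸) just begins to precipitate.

4.8×10⁻⁶ M

Precipitation begins when Q = Ksp.
PbSO₄(s) ⇌ Pb²⁺(aq) + SO₄²⁻(aq)
Ksp = [Pb²⁺][SO₄²⁻] = [SO₄²⁻](4.8×10⁻³)
[SO₄²⁻] = 2.3×10⁻⁸ / (4.8×10⁻³) = 4.8×10⁻⁶
[SO₄²⁻] = 4.8×10⁻⁶ mol L⁻¹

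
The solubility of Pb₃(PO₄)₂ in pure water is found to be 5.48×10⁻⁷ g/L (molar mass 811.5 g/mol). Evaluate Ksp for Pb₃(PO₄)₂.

Ksp = 1.52×10⁻⁴⁴

s = (5.48×10⁻⁷ g L⁻¹)/(811.5 g mol⁻¹) = 6.7529×10⁻¹⁰ M
Pb₃(PO₄)₂(s) ⇌ 3 Pb²⁺(aq) + 2 PO₄³⁻(aq)
Call the molar solubility s, so that [Pb²⁺] = 3s and [PO₄³⁻] = 2s.
Ksp = [Pb²⁺]^3[PO₄³⁻]^2 = (3s)^3 · (2s)^2 = 108s^5
Ksp = 108 × (6.7529×10⁻¹⁰)^5 = 1.52×10⁻⁴⁴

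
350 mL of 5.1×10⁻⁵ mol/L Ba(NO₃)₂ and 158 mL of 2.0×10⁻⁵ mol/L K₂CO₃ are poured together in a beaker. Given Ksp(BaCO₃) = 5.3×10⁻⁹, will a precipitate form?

No

After mixing, V = 350 mL + 158 mL = 508 mL.
[Ba²⁺] = (5.1×10⁻⁵)(350)/508 = 3.5×10⁻⁵ mol/L
[CO₃²⁻] = (2.0×10⁻⁵)(158)/508 = 6.2×10⁻⁶ mol/L
Q = [Ba²⁺][CO₃²⁻] = 2.2×10⁻¹⁰
Q < Ksp (2.2×10⁻¹⁰ vs 5.3×10⁻⁹); the solution remains unsaturated and no precipitate forms.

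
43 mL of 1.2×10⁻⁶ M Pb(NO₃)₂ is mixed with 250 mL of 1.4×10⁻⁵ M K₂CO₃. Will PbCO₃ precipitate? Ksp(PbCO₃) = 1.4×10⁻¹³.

Yes

The combined volume is 293 mL.
[Pb²⁺] = (1.2×10⁻⁶)(43)/293 = 1.8×10⁻⁷ M
[CO₃²⁻] = (1.4×10⁻⁵)(250)/293 = 1.2×10⁻⁵ M
Q = [Pb²⁺][CO₃²⁻] = 2.1×10⁻¹²
Because Q > Ksp (2.1×10⁻¹² vs 1.4×10⁻¹³), a precipitate of PbCO₃ forms.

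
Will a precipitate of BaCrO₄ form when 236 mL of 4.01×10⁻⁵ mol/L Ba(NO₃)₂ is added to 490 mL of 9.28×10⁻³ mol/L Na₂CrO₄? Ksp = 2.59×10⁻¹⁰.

The combined volume is 726 mL.
[Ba²⁺] = (4.01×10⁻⁵)(236)/726 = 1.30×10⁻⁵ mol/L
[CrO₄²⁻] = (9.28×10⁻³)(490)/726 = 6.26×10⁻³ mol/L
Q = [Ba²⁺][CrO₄²⁻] = 8.16×10⁻⁸
Since Q (8.16×10⁻⁸) exceeds Ksp (2.59×10⁻¹⁰), BaCrO₄ will precipitate.

Yes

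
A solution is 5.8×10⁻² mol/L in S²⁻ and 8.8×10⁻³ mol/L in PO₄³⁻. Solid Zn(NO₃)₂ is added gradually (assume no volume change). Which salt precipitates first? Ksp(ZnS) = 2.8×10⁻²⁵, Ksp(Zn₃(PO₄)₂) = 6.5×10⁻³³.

Precipitation of each salt begins when its ion product equals Ksp.
For ZnS: [Zn²⁺] = (Ksp/[S²⁻]) = 4.8×10⁻²⁴ mol/L
For Zn₃(PO₄)₂: [Zn²⁺] = (Ksp/[PO₄³⁻]^2)^(1/3) = 4.4×10⁻¹⁰ mol/L
ZnS requires the lower [Zn²⁺], so it precipitates first.

ZnS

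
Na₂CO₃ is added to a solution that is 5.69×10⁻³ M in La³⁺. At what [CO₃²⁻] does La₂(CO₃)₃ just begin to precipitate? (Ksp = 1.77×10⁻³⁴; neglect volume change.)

1.76×10⁻¹⁰ M

Precipitation of each salt begins when its ion product equals Ksp.
La₂(CO₃)₃(s) ⇌ 2 La³⁺(aq) + 3 CO₃²⁻(aq)
Ksp = [La³⁺]^2[CO₃²⁻]^3 = [CO₃²⁻]^3(5.69×10⁻³)^2
[CO₃²⁻]^3 = 1.77×10⁻³⁴ / (5.69×10⁻³)^2 = 5.47×10⁻³⁰
[CO₃²⁻] = 1.76×10⁻¹⁰ M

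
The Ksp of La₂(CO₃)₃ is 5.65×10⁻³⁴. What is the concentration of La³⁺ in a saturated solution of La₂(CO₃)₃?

La₂(CO₃)₃(s) ⇌ 2 La³⁺(aq) + 3 CO₃²⁻(aq)
With molar solubility s: [La³⁺] = 2s, [CO₃²⁻] = 3s.
Ksp = [La³⁺]^2[CO₃²⁻]^3 = (2s)^2 · (3s)^3 = 108s^5 = 5.65×10⁻³⁴
s = 8.78×10⁻⁸ mol L⁻¹
[La³⁺] = 2s = 1.76×10⁻⁷ mol L⁻¹

1.76×10⁻⁷ M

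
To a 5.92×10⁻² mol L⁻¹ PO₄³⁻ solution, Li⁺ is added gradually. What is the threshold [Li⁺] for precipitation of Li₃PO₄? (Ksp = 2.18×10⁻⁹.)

Precipitation begins when Q = Ksp.
Li₃PO₄(s) ⇌ 3 Li⁺(aq) + PO₄³⁻(aq)
Ksp = [Li⁺]^3[PO₄³⁻] = [Li⁺]^3(5.92×10⁻²)
[Li⁺]^3 = 2.18×10⁻⁹ / (5.92×10⁻²) = 3.68×10⁻⁸
[Li⁺] = 3.33×10⁻³ mol L⁻¹

3.33×10⁻³ M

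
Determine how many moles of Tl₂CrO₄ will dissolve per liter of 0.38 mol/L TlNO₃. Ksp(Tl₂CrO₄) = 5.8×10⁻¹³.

Tl₂CrO₄(s) ⇌ 2 Tl⁺(aq) + CrO₄²⁻(aq)
Let s be the solubility of Tl₂CrO₄ here. The common ion gives [Tl⁺] ≈ 0.38 mol/L, and [CrO₄²⁻] = s.
Ksp = [Tl⁺]^2[CrO₄²⁻] = (0.38)^2s
s = 5.8×10⁻¹³ / (0.38)^2 = 4.0×10⁻¹²
s = 4.0×10⁻¹² mol/L

4.0×10⁻¹² M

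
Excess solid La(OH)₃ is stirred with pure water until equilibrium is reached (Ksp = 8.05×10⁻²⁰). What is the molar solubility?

7.39×10⁻⁶ M

La(OH)₃(s) ⇌ La³⁺(aq) + 3 OH⁻(aq)
If s mol/L of La(OH)₃ dissolves, [La³⁺] = s and [OH⁻] = 3s.
Ksp = [La³⁺][OH⁻]^3 = s · (3s)^3 = 27s^4
27s^4 = 8.05×10⁻²⁰  ⇒  s^4 = 2.98×10⁻²¹
s = (2.98×10⁻²¹)^(1/4) = 7.39×10⁻⁶ M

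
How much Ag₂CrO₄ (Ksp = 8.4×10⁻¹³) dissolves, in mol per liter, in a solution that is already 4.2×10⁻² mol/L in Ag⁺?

4.8×10⁻¹⁰ M

Ag₂CrO₄(s) ⇌ 2 Ag⁺(aq) + CrO₄²⁻(aq)
The solution already contains Ag⁺ at 4.2×10⁻² mol/L. Let s be the molar solubility of Ag₂CrO₄.
[Ag⁺] ≈ 4.2×10⁻² mol/L (common ion dominates); [CrO₄²⁻] = s.
Ksp = [Ag⁺]^2[CrO₄²⁻] = (4.2×10⁻²)^2s
s = 8.4×10⁻¹³ / (4.2×10⁻²)^2 = 4.8×10⁻¹⁰
s = 4.8×10⁻¹⁰ mol/L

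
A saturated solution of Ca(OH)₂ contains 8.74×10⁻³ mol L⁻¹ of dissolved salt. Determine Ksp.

Ksp = 2.67×10⁻⁶

Ca(OH)₂(s) ⇌ Ca²⁺(aq) + 2 OH⁻(aq)
With molar solubility s: [Ca²⁺] = s, [OH⁻] = 2s.
Ksp = [Ca²⁺][OH⁻]^2 = s · (2s)^2 = 4s^3
Ksp = 4 × (8.74×10⁻³)^3 = 2.67×10⁻⁶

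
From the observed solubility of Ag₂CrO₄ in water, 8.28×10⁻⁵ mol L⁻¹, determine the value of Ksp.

Ag₂CrO₄(s) ⇌ 2 Ag⁺(aq) + CrO₄²⁻(aq)
For each mole of Ag₂CrO₄ that dissolves per liter, [Ag⁺] = 2s and [CrO₄²⁻] = s; let s denote this solubility.
Ksp = [Ag⁺]^2[CrO₄²⁻] = (2s)^2 · s = 4s^3
Ksp = 4 × (8.28×10⁻⁵)^3 = 2.27×10⁻¹²

Ksp = 2.27×10⁻¹²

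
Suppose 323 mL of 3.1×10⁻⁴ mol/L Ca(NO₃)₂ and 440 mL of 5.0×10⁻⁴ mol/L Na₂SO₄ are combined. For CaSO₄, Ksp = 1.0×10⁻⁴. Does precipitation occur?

No

Total volume after mixing = 323 + 440 = 763 mL.
[Ca²⁺] = (3.1×10⁻⁴)(323)/763 = 1.3×10⁻⁴ mol/L
[SO₄²⁻] = (5.0×10⁻⁴)(440)/763 = 2.9×10⁻⁴ mol/L
Q = [Ca²⁺][SO₄²⁻] = 3.8×10⁻⁸
Q = 3.8×10⁻⁸ < Ksp = 1.0×10⁻⁴, so the solution is unsaturated and no precipitate forms.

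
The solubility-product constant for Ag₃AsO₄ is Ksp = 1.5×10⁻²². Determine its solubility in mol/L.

1.5×10⁻⁶ M

Ag₃AsO₄(s) ⇌ 3 Ag⁺(aq) + AsO₄³⁻(aq)
With molar solubility s: [Ag⁺] = 3s, [AsO₄³⁻] = s.
Ksp = [Ag⁺]^3[AsO₄³⁻] = (3s)^3 · s = 27s^4
27s^4 = 1.5×10⁻²²  ⇒  s^4 = 5.6×10⁻²⁴
s = (5.6×10⁻²⁴)^(1/4) = 1.5×10⁻⁶ mol/L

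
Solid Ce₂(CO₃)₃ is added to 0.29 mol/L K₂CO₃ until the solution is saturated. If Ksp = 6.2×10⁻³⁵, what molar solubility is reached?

2.5×10⁻¹⁷ M

Ce₂(CO₃)₃(s) ⇌ 2 Ce³⁺(aq) + 3 CO₃²⁻(aq)
With CO₃²⁻ already at 0.29 mol/L and s small, take [CO₃²⁻] ≈ 0.29 mol/L and [Ce³⁺] = 2s.
Ksp = [Ce³⁺]^2[CO₃²⁻]^3 = (2s)^2(0.29)^3
(2s)^2 = 6.2×10⁻³⁵ / (0.29)^3 = 2.5×10⁻³³
s = 2.5×10⁻¹⁷ mol/L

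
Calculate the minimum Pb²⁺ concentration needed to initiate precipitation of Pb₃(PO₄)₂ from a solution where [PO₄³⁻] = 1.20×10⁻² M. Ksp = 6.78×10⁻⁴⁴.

A salt starts to precipitate once the ion product Q reaches its Ksp.
Pb₃(PO₄)₂(s) ⇌ 3 Pb²⁺(aq) + 2 PO₄³⁻(aq)
Ksp = [Pb²⁺]^3[PO₄³⁻]^2 = [Pb²⁺]^3(1.20×10⁻²)^2
[Pb²⁺]^3 = 6.78×10⁻⁴⁴ / (1.20×10⁻²)^2 = 4.71×10⁻⁴⁰
[Pb²⁺] = 7.78×10⁻¹⁴ M

7.78×10⁻¹⁴ M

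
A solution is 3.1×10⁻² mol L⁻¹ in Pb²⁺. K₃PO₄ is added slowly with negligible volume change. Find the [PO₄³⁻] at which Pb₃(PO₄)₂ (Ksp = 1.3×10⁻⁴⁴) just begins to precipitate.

Precipitation of each salt begins when its ion product equals Ksp.
Pb₃(PO₄)₂(s) ⇌ 3 Pb²⁺(aq) + 2 PO₄³⁻(aq)
Ksp = [Pb²⁺]^3[PO₄³⁻]^2 = [PO₄³⁻]^2(3.1×10⁻²)^3
[PO₄³⁻]^2 = 1.3×10⁻⁴⁴ / (3.1×10⁻²)^3 = 4.4×10⁻⁴⁰
[PO₄³⁻] = 2.1×10⁻²⁰ mol L⁻¹

2.1×10⁻²⁰ M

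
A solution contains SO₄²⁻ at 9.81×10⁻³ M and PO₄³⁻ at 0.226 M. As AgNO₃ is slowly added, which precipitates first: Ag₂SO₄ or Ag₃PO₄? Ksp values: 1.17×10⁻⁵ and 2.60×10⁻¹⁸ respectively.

Ag₃PO₄

Each salt precipitates once Q = Ksp for that salt.
For Ag₂SO₄: [Ag⁺] = (Ksp/[SO₄²⁻])^(1/2) = 3.45×10⁻² M
For Ag₃PO₄: [Ag⁺] = (Ksp/[PO₄³⁻])^(1/3) = 2.26×10⁻⁶ M
Since Ag₃PO₄ needs less Ag⁺ to reach saturation, it precipitates first.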